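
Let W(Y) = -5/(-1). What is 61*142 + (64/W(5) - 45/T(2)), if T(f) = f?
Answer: 86523/10 ≈ 8652.3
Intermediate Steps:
W(Y) = 5 (W(Y) = -5*(-1) = 5)
61*142 + (64/W(5) - 45/T(2)) = 61*142 + (64/5 - 45/2) = 8662 + (64*(⅕) - 45*½) = 8662 + (64/5 - 45/2) = 8662 - 97/10 = 86523/10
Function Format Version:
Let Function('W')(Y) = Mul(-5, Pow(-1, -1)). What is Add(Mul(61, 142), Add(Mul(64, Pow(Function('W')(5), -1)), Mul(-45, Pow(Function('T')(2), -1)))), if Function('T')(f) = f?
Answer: Rational(86523, 10) ≈ 8652.3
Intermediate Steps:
Function('W')(Y) = 5 (Function('W')(Y) = Mul(-5, -1) = 5)
Add(Mul(61, 142), Add(Mul(64, Pow(Function('W')(5), -1)), Mul(-45, Pow(Function('T')(2), -1)))) = Add(Mul(61, 142), Add(Mul(64, Pow(5, -1)), Mul(-45, Pow(2, -1)))) = Add(8662, Add(Mul(64, Rational(1, 5)), Mul(-45, Rational(1, 2)))) = Add(8662, Add(Rational(64, 5), Rational(-45, 2))) = Add(8662, Rational(-97, 10)) = Rational(86523, 10)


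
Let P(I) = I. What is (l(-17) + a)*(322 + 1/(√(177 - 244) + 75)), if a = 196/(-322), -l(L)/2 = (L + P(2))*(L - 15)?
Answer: 22094*(-322*√67 + 24151*I)/(23*(√67 - 75*I)) ≈ -3.0933e+5 + 1.3814*I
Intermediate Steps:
l(L) = -2*(-15 + L)*(2 + L) (l(L) = -2*(L + 2)*(L - 15) = -2*(2 + L)*(-15 + L) = -2*(-15 + L)*(2 + L))
a = -14/23 (a = 196*(-1/322) = -14/23 ≈ -0.60870)
(l(-17) + a)*(322 + 1/(√(177 - 244) + 75)) = ((60 - 2*(-17)² + 26*(-17)) - 14/23)*(322 + 1/(√(177 - 244) + 75)) = ((60 - 2*289 - 442) - 14/23)*(322 + 1/(√(-67) + 75)) = ((60 - 578 - 442) - 14/23)*(322 + 1/(I*√67 + 75)) = (-960 - 14/23)*(322 + 1/(75 + I*√67)) = -22094*(322 + 1/(75 + I*√67))/23 = -309316 - 22094/(23*(75 + I*√67))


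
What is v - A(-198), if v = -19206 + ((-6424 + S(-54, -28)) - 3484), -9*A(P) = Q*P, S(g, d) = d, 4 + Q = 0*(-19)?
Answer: -29054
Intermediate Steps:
Q = -4 (Q = -4 + 0*(-19) = -4 + 0 = -4)
A(P) = 4*P/9 (A(P) = -(-4)*P/9 = 4*P/9)
v = -29142 (v = -19206 + ((-6424 - 28) - 3484) = -19206 + (-6452 - 3484) = -19206 - 9936 = -29142)
v - A(-198) = -29142 - 4*(-198)/9 = -29142 - 1*(-88) = -29142 + 88 = -29054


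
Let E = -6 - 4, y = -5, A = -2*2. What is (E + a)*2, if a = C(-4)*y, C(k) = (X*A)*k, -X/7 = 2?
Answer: 2220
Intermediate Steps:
X = -14 (X = -7*2 = -14)
A = -4
E = -10
C(k) = 56*k (C(k) = (-14*(-4))*k = 56*k)
a = 1120 (a = (56*(-4))*(-5) = -224*(-5) = 1120)
(E + a)*2 = (-10 + 1120)*2 = 1110*2 = 2220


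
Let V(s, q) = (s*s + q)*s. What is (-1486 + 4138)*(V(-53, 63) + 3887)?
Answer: -393368508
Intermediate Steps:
V(s, q) = s*(q + s²) (V(s, q) = (s² + q)*s = (q + s²)*s = s*(q + s²))
(-1486 + 4138)*(V(-53, 63) + 3887) = (-1486 + 4138)*(-53*(63 + (-53)²) + 3887) = 2652*(-53*(63 + 2809) + 3887) = 2652*(-53*2872 + 3887) = 2652*(-152216 + 3887) = 2652*(-148329) = -393368508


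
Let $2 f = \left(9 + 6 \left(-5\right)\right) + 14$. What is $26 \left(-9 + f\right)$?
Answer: $-325$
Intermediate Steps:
$f = - \frac{7}{2}$ ($f = \frac{\left(9 + 6 \left(-5\right)\right) + 14}{2} = \frac{\left(9 - 30\right) + 14}{2} = \frac{-21 + 14}{2} = \frac{1}{2} \left(-7\right) = - \frac{7}{2} \approx -3.5$)
$26 \left(-9 + f\right) = 26 \left(-9 - \frac{7}{2}\right) = 26 \left(- \frac{25}{2}\right) = -325$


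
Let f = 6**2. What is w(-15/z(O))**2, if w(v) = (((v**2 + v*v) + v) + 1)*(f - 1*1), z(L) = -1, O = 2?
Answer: 266016100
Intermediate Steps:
f = 36
w(v) = 35 + 35*v + 70*v**2 (w(v) = (((v**2 + v*v) + v) + 1)*(36 - 1*1) = (((v**2 + v**2) + v) + 1)*(36 - 1) = ((2*v**2 + v) + 1)*35 = ((v + 2*v**2) + 1)*35 = (1 + v + 2*v**2)*35 = 35 + 35*v + 70*v**2)
w(-15/z(O))**2 = (35 + 35*(-15/(-1)) + 70*(-15/(-1))**2)**2 = (35 + 35*(-15*(-1)) + 70*(-15*(-1))**2)**2 = (35 + 35*15 + 70*15**2)**2 = (35 + 525 + 70*225)**2 = (35 + 525 + 15750)**2 = 16310**2 = 266016100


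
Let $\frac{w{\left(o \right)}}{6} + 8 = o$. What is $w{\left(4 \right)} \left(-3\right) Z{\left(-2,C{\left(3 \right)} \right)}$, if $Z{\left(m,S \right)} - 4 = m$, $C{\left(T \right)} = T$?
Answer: $144$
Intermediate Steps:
$w{\left(o \right)} = -48 + 6 o$
$Z{\left(m,S \right)} = 4 + m$
$w{\left(4 \right)} \left(-3\right) Z{\left(-2,C{\left(3 \right)} \right)} = \left(-48 + 6 \cdot 4\right) \left(-3\right) \left(4 - 2\right) = \left(-48 + 24\right) \left(-3\right) 2 = \left(-24\right) \left(-3\right) 2 = 72 \cdot 2 = 144$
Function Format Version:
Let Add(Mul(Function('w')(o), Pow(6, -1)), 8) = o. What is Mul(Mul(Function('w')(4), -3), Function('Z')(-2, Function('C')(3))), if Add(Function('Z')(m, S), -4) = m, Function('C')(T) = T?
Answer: 144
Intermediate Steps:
Function('w')(o) = Add(-48, Mul(6, o))
Function('Z')(m, S) = Add(4, m)
Mul(Mul(Function('w')(4), -3), Function('Z')(-2, Function('C')(3))) = Mul(Mul(Add(-48, Mul(6, 4)), -3), Add(4, -2)) = Mul(Mul(Add(-48, 24), -3), 2) = Mul(Mul(-24, -3), 2) = Mul(72, 2) = 144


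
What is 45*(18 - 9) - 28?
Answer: 377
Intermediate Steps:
45*(18 - 9) - 28 = 45*9 - 28 = 405 - 28 = 377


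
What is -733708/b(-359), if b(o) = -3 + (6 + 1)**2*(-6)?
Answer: 733708/297 ≈ 2470.4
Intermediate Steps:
b(o) = -297 (b(o) = -3 + 7**2*(-6) = -3 + 49*(-6) = -3 - 294 = -297)
-733708/b(-359) = -733708/(-297) = -733708*(-1/297) = 733708/297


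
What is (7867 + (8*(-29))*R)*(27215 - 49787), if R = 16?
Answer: -93786660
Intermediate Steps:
(7867 + (8*(-29))*R)*(27215 - 49787) = (7867 + (8*(-29))*16)*(27215 - 49787) = (7867 - 232*16)*(-22572) = (7867 - 3712)*(-22572) = 4155*(-22572) = -93786660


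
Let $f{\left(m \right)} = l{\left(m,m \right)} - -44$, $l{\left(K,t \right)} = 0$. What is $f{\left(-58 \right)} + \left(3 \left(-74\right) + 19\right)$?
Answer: $-159$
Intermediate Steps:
$f{\left(m \right)} = 44$ ($f{\left(m \right)} = 0 - -44 = 0 + 44 = 44$)
$f{\left(-58 \right)} + \left(3 \left(-74\right) + 19\right) = 44 + \left(3 \left(-74\right) + 19\right) = 44 + \left(-222 + 19\right) = 44 - 203 = -159$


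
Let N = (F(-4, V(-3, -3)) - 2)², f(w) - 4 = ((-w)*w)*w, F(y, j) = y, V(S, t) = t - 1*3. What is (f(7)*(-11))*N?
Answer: 134244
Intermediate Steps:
V(S, t) = -3 + t (V(S, t) = t - 3 = -3 + t)
f(w) = 4 - w³ (f(w) = 4 + ((-w)*w)*w = 4 + (-w²)*w = 4 - w³)
N = 36 (N = (-4 - 2)² = (-6)² = 36)
(f(7)*(-11))*N = ((4 - 1*7³)*(-11))*36 = ((4 - 1*343)*(-11))*36 = ((4 - 343)*(-11))*36 = -339*(-11)*36 = 3729*36 = 134244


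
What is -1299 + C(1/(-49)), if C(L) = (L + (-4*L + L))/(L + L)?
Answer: -1300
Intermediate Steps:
C(L) = -1 (C(L) = (L - 3*L)/((2*L)) = (-2*L)*(1/(2*L)) = -1)
-1299 + C(1/(-49)) = -1299 - 1 = -1300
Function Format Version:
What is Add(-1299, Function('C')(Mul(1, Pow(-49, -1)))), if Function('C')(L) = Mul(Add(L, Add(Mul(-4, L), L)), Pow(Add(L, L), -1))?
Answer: -1300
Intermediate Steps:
Function('C')(L) = -1 (Function('C')(L) = Mul(Add(L, Mul(-3, L)), Pow(Mul(2, L), -1)) = Mul(Mul(-2, L), Mul(Rational(1, 2), Pow(L, -1))) = -1)
Add(-1299, Function('C')(Mul(1, Pow(-49, -1)))) = Add(-1299, -1) = -1300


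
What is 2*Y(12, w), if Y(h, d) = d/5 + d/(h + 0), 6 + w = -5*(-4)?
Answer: 119/15 ≈ 7.9333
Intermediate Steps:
w = 14 (w = -6 - 5*(-4) = -6 + 20 = 14)
Y(h, d) = d/5 + d/h (Y(h, d) = d*(1/5) + d/h = d/5 + d/h)
2*Y(12, w) = 2*((1/5)*14 + 14/12) = 2*(14/5 + 14*(1/12)) = 2*(14/5 + 7/6) = 2*(119/30) = 119/15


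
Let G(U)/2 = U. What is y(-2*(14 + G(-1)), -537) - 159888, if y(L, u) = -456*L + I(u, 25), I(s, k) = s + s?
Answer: -150018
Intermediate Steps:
I(s, k) = 2*s
G(U) = 2*U
y(L, u) = -456*L + 2*u
y(-2*(14 + G(-1)), -537) - 159888 = (-(-912)*(14 + 2*(-1)) + 2*(-537)) - 159888 = (-(-912)*(14 - 2) - 1074) - 159888 = (-(-912)*12 - 1074) - 159888 = (-456*(-24) - 1074) - 159888 = (10944 - 1074) - 159888 = 9870 - 159888 = -150018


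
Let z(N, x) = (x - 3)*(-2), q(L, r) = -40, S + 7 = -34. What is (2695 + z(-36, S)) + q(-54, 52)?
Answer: 2743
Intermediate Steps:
S = -41 (S = -7 - 34 = -41)
z(N, x) = 6 - 2*x (z(N, x) = (-3 + x)*(-2) = 6 - 2*x)
(2695 + z(-36, S)) + q(-54, 52) = (2695 + (6 - 2*(-41))) - 40 = (2695 + (6 + 82)) - 40 = (2695 + 88) - 40 = 2783 - 40 = 2743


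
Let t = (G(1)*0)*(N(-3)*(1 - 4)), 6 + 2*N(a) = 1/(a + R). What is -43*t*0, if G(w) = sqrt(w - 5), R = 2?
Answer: 0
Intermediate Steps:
N(a) = -3 + 1/(2*(2 + a)) (N(a) = -3 + 1/(2*(a + 2)) = -3 + 1/(2*(2 + a)))
G(w) = sqrt(-5 + w)
t = 0 (t = (sqrt(-5 + 1)*0)*(((-11 - 6*(-3))/(2*(2 - 3)))*(1 - 4)) = (sqrt(-4)*0)*(((1/2)*(-11 + 18)/(-1))*(-3)) = ((2*I)*0)*(((1/2)*(-1)*7)*(-3)) = 0*(-7/2*(-3)) = 0*(21/2) = 0)
-43*t*0 = -43*0*0 = 0*0 = 0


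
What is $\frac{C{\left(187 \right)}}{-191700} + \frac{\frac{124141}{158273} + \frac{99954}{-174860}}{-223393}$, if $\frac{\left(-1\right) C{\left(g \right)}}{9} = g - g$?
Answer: $- \frac{2943637909}{3091269529667270} \approx -9.5224 \cdot 10^{-7}$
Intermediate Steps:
$C{\left(g \right)} = 0$ ($C{\left(g \right)} = - 9 \left(g - g\right) = \left(-9\right) 0 = 0$)
$\frac{C{\left(187 \right)}}{-191700} + \frac{\frac{124141}{158273} + \frac{99954}{-174860}}{-223393} = \frac{0}{-191700} + \frac{\frac{124141}{158273} + \frac{99954}{-174860}}{-223393} = 0 \left(- \frac{1}{191700}\right) + \left(124141 \cdot \frac{1}{158273} + 99954 \left(- \frac{1}{174860}\right)\right) \left(- \frac{1}{223393}\right) = 0 + \left(\frac{124141}{158273} - \frac{49977}{87430}\right) \left(- \frac{1}{223393}\right) = 0 + \frac{2943637909}{13837808390} \left(- \frac{1}{223393}\right) = 0 - \frac{2943637909}{3091269529667270} = - \frac{2943637909}{3091269529667270}$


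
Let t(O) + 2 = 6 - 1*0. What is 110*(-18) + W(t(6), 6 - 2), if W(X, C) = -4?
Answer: -1984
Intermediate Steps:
t(O) = 4 (t(O) = -2 + (6 - 1*0) = -2 + (6 + 0) = -2 + 6 = 4)
110*(-18) + W(t(6), 6 - 2) = 110*(-18) - 4 = -1980 - 4 = -1984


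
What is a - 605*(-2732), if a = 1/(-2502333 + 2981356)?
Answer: 791757955781/479023 ≈ 1.6529e+6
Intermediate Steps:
a = 1/479023 ≈ 2.0876e-6
a - 605*(-2732) = 1/479023 - 605*(-2732) = 1/479023 + 1652860 = 791757955781/479023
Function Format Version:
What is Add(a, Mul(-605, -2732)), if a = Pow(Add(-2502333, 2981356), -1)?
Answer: Rational(791757955781, 479023) ≈ 1.6529e+6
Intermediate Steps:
a = Rational(1, 479023) (a = Pow(479023, -1) = Rational(1, 479023) ≈ 2.0876e-6)
Add(a, Mul(-605, -2732)) = Add(Rational(1, 479023), Mul(-605, -2732)) = Add(Rational(1, 479023), 1652860) = Rational(791757955781, 479023)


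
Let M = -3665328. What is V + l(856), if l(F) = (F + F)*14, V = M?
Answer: -3641360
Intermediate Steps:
V = -3665328
l(F) = 28*F (l(F) = (2*F)*14 = 28*F)
V + l(856) = -3665328 + 28*856 = -3665328 + 23968 = -3641360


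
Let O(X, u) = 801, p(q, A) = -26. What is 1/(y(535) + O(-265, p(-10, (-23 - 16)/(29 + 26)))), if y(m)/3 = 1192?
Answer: 1/4377 ≈ 0.00022847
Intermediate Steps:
y(m) = 3576 (y(m) = 3*1192 = 3576)
1/(y(535) + O(-265, p(-10, (-23 - 16)/(29 + 26)))) = 1/(3576 + 801) = 1/4377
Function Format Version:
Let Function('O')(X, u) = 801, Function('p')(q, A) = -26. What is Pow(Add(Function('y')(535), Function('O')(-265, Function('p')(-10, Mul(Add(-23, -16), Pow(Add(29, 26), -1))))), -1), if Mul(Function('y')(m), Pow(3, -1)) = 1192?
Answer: Rational(1, 4377) ≈ 0.00022847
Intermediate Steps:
Function('y')(m) = 3576 (Function('y')(m) = Mul(3, 1192) = 3576)
Pow(Add(Function('y')(535), Function('O')(-265, Function('p')(-10, Mul(Add(-23, -16), Pow(Add(29, 26), -1))))), -1) = Pow(Add(3576, 801), -1) = Pow(4377, -1) = Rational(1, 4377)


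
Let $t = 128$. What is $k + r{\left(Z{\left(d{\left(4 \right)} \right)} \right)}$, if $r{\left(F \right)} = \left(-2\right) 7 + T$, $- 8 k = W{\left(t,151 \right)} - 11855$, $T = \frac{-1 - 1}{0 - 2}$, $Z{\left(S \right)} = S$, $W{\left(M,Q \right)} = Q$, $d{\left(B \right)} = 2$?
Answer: $1450$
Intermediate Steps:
$T = 1$ ($T = - \frac{2}{-2} = \left(-2\right) \left(- \frac{1}{2}\right) = 1$)
$k = 1463$ ($k = - \frac{151 - 11855}{8} = \left(- \frac{1}{8}\right) \left(-11704\right) = 1463$)
$r{\left(F \right)} = -13$ ($r{\left(F \right)} = \left(-2\right) 7 + 1 = -14 + 1 = -13$)
$k + r{\left(Z{\left(d{\left(4 \right)} \right)} \right)} = 1463 - 13 = 1450$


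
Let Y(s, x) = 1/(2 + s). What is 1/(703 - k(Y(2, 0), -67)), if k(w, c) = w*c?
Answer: 4/2879 ≈ 0.0013894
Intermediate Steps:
k(w, c) = c*w
1/(703 - k(Y(2, 0), -67)) = 1/(703 - (-67)/(2 + 2)) = 1/(703 - (-67)/4) = 1/(703 - 1*(-67/4)) = 1/(703 + 67/4) = 1/(2879/4) = 4/2879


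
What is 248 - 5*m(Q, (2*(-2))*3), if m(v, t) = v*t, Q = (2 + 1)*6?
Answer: 1328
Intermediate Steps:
Q = 18 (Q = 3*6 = 18)
m(v, t) = t*v
248 - 5*m(Q, (2*(-2))*3) = 248 - 5*((2*(-2))*3)*18 = 248 - 5*-4*3*18 = 248 - 5*(-12*18) = 248 - 5*(-216) = 248 - 1*(-1080) = 248 + 1080 = 1328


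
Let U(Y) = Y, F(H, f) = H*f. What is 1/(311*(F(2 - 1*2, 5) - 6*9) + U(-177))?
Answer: -1/16971 ≈ -5.8924e-5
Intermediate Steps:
1/(311*(F(2 - 1*2, 5) - 6*9) + U(-177)) = 1/(311*((2 - 1*2)*5 - 6*9) - 177) = 1/(311*((2 - 2)*5 - 54) - 177) = 1/(311*(0*5 - 54) - 177) = 1/(311*(0 - 54) - 177) = 1/(311*(-54) - 177) = 1/(-16794 - 177) = 1/(-16971) = -1/16971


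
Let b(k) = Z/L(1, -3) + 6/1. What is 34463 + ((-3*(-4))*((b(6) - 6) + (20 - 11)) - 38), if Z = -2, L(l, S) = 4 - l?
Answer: 34525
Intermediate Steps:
b(k) = 16/3 (b(k) = -2/(4 - 1*1) + 6/1 = -2/(4 - 1) + 6*1 = -2/3 + 6 = -2*⅓ + 6 = -⅔ + 6 = 16/3)
34463 + ((-3*(-4))*((b(6) - 6) + (20 - 11)) - 38) = 34463 + ((-3*(-4))*((16/3 - 6) + (20 - 11)) - 38) = 34463 + (12*(-⅔ + 9) - 38) = 34463 + (12*(25/3) - 38) = 34463 + (100 - 38) = 34463 + 62 = 34525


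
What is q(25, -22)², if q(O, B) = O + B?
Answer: 9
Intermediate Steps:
q(O, B) = B + O
q(25, -22)² = (-22 + 25)² = 3² = 9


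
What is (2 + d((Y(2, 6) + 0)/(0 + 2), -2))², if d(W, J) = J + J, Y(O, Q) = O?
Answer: 4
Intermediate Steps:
d(W, J) = 2*J
(2 + d((Y(2, 6) + 0)/(0 + 2), -2))² = (2 + 2*(-2))² = (2 - 4)² = (-2)² = 4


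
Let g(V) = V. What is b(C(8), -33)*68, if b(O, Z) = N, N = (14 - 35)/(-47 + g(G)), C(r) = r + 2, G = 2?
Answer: 476/15 ≈ 31.733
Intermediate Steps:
C(r) = 2 + r
N = 7/15 (N = (14 - 35)/(-47 + 2) = -21/(-45) = -21*(-1/45) = 7/15 ≈ 0.46667)
b(O, Z) = 7/15
b(C(8), -33)*68 = (7/15)*68 = 476/15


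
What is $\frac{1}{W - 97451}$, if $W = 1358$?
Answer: $- \frac{1}{96093} \approx -1.0407 \cdot 10^{-5}$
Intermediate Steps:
$\frac{1}{W - 97451} = \frac{1}{1358 - 97451} = \frac{1}{-96093} = - \frac{1}{96093}$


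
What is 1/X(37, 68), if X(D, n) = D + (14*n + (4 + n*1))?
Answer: 1/1061 ≈ 0.00094251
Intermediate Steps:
X(D, n) = 4 + D + 15*n (X(D, n) = D + (14*n + (4 + n)) = D + (4 + 15*n) = 4 + D + 15*n)
1/X(37, 68) = 1/(4 + 37 + 15*68) = 1/(4 + 37 + 1020) = 1/1061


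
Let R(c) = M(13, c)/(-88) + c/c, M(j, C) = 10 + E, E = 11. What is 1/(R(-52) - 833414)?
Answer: -88/73340365 ≈ -1.1999e-6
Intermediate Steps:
M(j, C) = 21 (M(j, C) = 10 + 11 = 21)
R(c) = 67/88 (R(c) = 21/(-88) + c/c = 21*(-1/88) + 1 = -21/88 + 1 = 67/88)
1/(R(-52) - 833414) = 1/(67/88 - 833414) = 1/(-73340365/88) = -88/73340365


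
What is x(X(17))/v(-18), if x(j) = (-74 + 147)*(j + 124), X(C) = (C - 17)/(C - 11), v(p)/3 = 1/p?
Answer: -54312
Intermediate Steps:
v(p) = 3/p
X(C) = (-17 + C)/(-11 + C)
x(j) = 9052 + 73*j (x(j) = 73*(124 + j) = 9052 + 73*j)
x(X(17))/v(-18) = (9052 + 73*((-17 + 17)/(-11 + 17)))/((3/(-18))) = (9052 + 73*(0/6))/((3*(-1/18))) = (9052 + 73*((⅙)*0))/(-⅙) = (9052 + 73*0)*(-6) = (9052 + 0)*(-6) = 9052*(-6) = -54312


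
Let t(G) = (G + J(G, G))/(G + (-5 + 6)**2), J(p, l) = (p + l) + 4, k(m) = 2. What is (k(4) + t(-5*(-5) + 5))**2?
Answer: 24336/961 ≈ 25.324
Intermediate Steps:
J(p, l) = 4 + l + p (J(p, l) = (l + p) + 4 = 4 + l + p)
t(G) = (4 + 3*G)/(1 + G) (t(G) = (G + (4 + G + G))/(G + (-5 + 6)**2) = (G + (4 + 2*G))/(G + 1**2) = (4 + 3*G)/(G + 1) = (4 + 3*G)/(1 + G))
(k(4) + t(-5*(-5) + 5))**2 = (2 + (4 + 3*(-5*(-5) + 5))/(1 + (-5*(-5) + 5)))**2 = (2 + (4 + 3*(25 + 5))/(1 + (25 + 5)))**2 = (2 + (4 + 3*30)/(1 + 30))**2 = (2 + (4 + 90)/31)**2 = (2 + (1/31)*94)**2 = (2 + 94/31)**2 = (156/31)**2 = 24336/961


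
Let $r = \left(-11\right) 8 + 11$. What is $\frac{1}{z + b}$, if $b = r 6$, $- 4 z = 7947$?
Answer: $- \frac{4}{9795} \approx -0.00040837$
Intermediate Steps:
$r = -77$ ($r = -88 + 11 = -77$)
$z = - \frac{7947}{4}$ ($z = \left(- \frac{1}{4}\right) 7947 = - \frac{7947}{4} \approx -1986.8$)
$b = -462$ ($b = \left(-77\right) 6 = -462$)
$\frac{1}{z + b} = \frac{1}{- \frac{7947}{4} - 462} = \frac{1}{- \frac{9795}{4}} = - \frac{4}{9795}$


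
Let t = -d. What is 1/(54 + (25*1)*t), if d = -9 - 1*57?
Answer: 1/1704 ≈ 0.00058685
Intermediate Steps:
d = -66 (d = -9 - 57 = -66)
t = 66 (t = -1*(-66) = 66)
1/(54 + (25*1)*t) = 1/(54 + (25*1)*66) = 1/(54 + 25*66) = 1/(54 + 1650) = 1/1704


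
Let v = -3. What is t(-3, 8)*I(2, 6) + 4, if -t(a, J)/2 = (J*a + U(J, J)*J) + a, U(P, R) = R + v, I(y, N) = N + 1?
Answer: -178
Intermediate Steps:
I(y, N) = 1 + N
U(P, R) = -3 + R (U(P, R) = R - 3 = -3 + R)
t(a, J) = -2*a - 2*J*a - 2*J*(-3 + J) (t(a, J) = -2*((J*a + (-3 + J)*J) + a) = -2*((J*a + J*(-3 + J)) + a) = -2*(a + J*a + J*(-3 + J)) = -2*a - 2*J*a - 2*J*(-3 + J))
t(-3, 8)*I(2, 6) + 4 = (-2*(-3) - 2*8*(-3) - 2*8*(-3 + 8))*(1 + 6) + 4 = (6 + 48 - 2*8*5)*7 + 4 = (6 + 48 - 80)*7 + 4 = -26*7 + 4 = -182 + 4 = -178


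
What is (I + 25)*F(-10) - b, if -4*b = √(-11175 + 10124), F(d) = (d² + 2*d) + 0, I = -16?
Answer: 720 + I*√1051/4 ≈ 720.0 + 8.1048*I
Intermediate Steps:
F(d) = d² + 2*d
b = -I*√1051/4 (b = -√(-11175 + 10124)/4 = -I*√1051/4 ≈ -8.1048*I)
(I + 25)*F(-10) - b = (-16 + 25)*(-10*(2 - 10)) - (-1)*I*√1051/4 = 9*(-10*(-8)) + I*√1051/4 = 9*80 + I*√1051/4 = 720 + I*√1051/4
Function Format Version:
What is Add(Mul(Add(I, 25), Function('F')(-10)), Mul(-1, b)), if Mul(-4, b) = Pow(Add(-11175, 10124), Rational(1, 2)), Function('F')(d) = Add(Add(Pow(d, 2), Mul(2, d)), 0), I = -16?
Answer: Add(720, Mul(Rational(1, 4), I, Pow(1051, Rational(1, 2)))) ≈ Add(720.00, Mul(8.1048, I))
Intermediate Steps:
Function('F')(d) = Add(Pow(d, 2), Mul(2, d))
b = Mul(Rational(-1, 4), I, Pow(1051, Rational(1, 2))) (b = Mul(Rational(-1, 4), Pow(Add(-11175, 10124), Rational(1, 2))) = Mul(Rational(-1, 4), Pow(-1051, Rational(1, 2))) = Mul(Rational(-1, 4), Mul(I, Pow(1051, Rational(1, 2)))) = Mul(Rational(-1, 4), I, Pow(1051, Rational(1, 2))) ≈ Mul(-8.1048, I))
Add(Mul(Add(I, 25), Function('F')(-10)), Mul(-1, b)) = Add(Mul(Add(-16, 25), Mul(-10, Add(2, -10))), Mul(-1, Mul(Rational(-1, 4), I, Pow(1051, Rational(1, 2))))) = Add(Mul(9, Mul(-10, -8)), Mul(Rational(1, 4), I, Pow(1051, Rational(1, 2)))) = Add(Mul(9, 80), Mul(Rational(1, 4), I, Pow(1051, Rational(1, 2)))) = Add(720, Mul(Rational(1, 4), I, Pow(1051, Rational(1, 2))))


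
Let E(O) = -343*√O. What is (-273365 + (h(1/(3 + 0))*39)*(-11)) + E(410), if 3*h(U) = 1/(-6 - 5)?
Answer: -273352 - 343*√410 ≈ -2.8030e+5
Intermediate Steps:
h(U) = -1/33 (h(U) = 1/(3*(-6 - 5)) = (⅓)/(-11) = (⅓)*(-1/11) = -1/33)
(-273365 + (h(1/(3 + 0))*39)*(-11)) + E(410) = (-273365 - 1/33*39*(-11)) - 343*√410 = (-273365 - 13/11*(-11)) - 343*√410 = (-273365 + 13) - 343*√410 = -273352 - 343*√410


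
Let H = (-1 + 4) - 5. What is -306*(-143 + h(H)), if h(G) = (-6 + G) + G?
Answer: 46818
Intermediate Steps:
H = -2 (H = 3 - 5 = -2)
h(G) = -6 + 2*G
-306*(-143 + h(H)) = -306*(-143 + (-6 + 2*(-2))) = -306*(-143 + (-6 - 4)) = -306*(-143 - 10) = -306*(-153) = 46818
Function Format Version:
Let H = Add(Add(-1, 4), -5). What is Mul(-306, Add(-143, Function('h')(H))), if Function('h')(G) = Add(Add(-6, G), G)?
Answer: 46818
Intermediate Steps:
H = -2 (H = Add(3, -5) = -2)
Function('h')(G) = Add(-6, Mul(2, G))
Mul(-306, Add(-143, Function('h')(H))) = Mul(-306, Add(-143, Add(-6, Mul(2, -2)))) = Mul(-306, Add(-143, Add(-6, -4))) = Mul(-306, Add(-143, -10)) = Mul(-306, -153) = 46818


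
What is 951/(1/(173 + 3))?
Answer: 167376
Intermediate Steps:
951/(1/(173 + 3)) = 951/(1/176) = 951*176 = 167376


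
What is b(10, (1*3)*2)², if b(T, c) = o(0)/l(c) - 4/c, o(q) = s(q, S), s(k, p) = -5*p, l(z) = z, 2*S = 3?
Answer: 529/144 ≈ 3.6736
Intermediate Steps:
S = 3/2 (S = (½)*3 = 3/2 ≈ 1.5000)
o(q) = -15/2 (o(q) = -5*3/2 = -15/2)
b(T, c) = -23/(2*c) (b(T, c) = -15/(2*c) - 4/c = -23/(2*c))
b(10, (1*3)*2)² = (-23/(2*((1*3)*2)))² = (-23/(2*(3*2)))² = (-23/2/6)² = (-23/2*⅙)² = (-23/12)² = 529/144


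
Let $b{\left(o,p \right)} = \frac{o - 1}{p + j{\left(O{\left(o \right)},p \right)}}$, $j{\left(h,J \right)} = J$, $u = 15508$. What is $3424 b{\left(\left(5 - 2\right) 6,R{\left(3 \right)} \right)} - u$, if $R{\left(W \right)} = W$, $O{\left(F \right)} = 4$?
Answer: $- \frac{17420}{3} \approx -5806.7$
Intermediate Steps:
$b{\left(o,p \right)} = \frac{-1 + o}{2 p}$ ($b{\left(o,p \right)} = \frac{o - 1}{p + p} = \frac{-1 + o}{2 p}$)
$3424 b{\left(\left(5 - 2\right) 6,R{\left(3 \right)} \right)} - u = 3424 \frac{-1 + \left(5 - 2\right) 6}{2 \cdot 3} - 15508 = 3424 \cdot \frac{1}{2} \cdot \frac{1}{3} \left(-1 + 3 \cdot 6\right) - 15508 = 3424 \cdot \frac{1}{2} \cdot \frac{1}{3} \left(-1 + 18\right) - 15508 = 3424 \cdot \frac{1}{2} \cdot \frac{1}{3} \cdot 17 - 15508 = 3424 \cdot \frac{17}{6} - 15508 = \frac{29104}{3} - 15508 = - \frac{17420}{3}$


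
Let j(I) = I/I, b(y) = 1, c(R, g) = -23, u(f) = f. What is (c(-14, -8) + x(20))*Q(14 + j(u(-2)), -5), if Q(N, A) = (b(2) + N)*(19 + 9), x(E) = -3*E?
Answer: -37184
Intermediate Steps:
j(I) = 1
Q(N, A) = 28 + 28*N (Q(N, A) = (1 + N)*(19 + 9) = (1 + N)*28 = 28 + 28*N)
(c(-14, -8) + x(20))*Q(14 + j(u(-2)), -5) = (-23 - 3*20)*(28 + 28*(14 + 1)) = (-23 - 60)*(28 + 28*15) = -83*(28 + 420) = -83*448 = -37184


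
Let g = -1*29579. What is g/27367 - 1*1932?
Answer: -52902623/27367 ≈ -1933.1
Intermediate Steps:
g = -29579
g/27367 - 1*1932 = -29579/27367 - 1*1932 = -29579*1/27367 - 1932 = -29579/27367 - 1932 = -52902623/27367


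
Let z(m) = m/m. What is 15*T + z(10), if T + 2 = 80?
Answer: 1171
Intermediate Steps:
T = 78 (T = -2 + 80 = 78)
z(m) = 1
15*T + z(10) = 15*78 + 1 = 1170 + 1 = 1171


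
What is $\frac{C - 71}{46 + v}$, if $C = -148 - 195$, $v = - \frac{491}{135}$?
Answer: $- \frac{55890}{5719} \approx -9.7727$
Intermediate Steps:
$v = - \frac{491}{135}$ ($v = \left(-491\right) \frac{1}{135} = - \frac{491}{135} \approx -3.637$)
$C = -343$
$\frac{C - 71}{46 + v} = \frac{-343 - 71}{46 - \frac{491}{135}} = - \frac{414}{\frac{5719}{135}} = \left(-414\right) \frac{135}{5719} = - \frac{55890}{5719}$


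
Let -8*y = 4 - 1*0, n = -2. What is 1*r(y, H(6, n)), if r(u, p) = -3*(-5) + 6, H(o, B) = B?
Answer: 21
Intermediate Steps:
y = -½ (y = -(4 - 1*0)/8 = -(4 + 0)/8 = -⅛*4 = -½ ≈ -0.50000)
r(u, p) = 21 (r(u, p) = 15 + 6 = 21)
1*r(y, H(6, n)) = 1*21 = 21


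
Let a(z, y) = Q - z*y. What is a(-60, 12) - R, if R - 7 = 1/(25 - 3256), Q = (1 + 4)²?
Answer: 2384479/3231 ≈ 738.00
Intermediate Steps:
Q = 25 (Q = 5² = 25)
a(z, y) = 25 - y*z (a(z, y) = 25 - z*y = 25 - y*z)
R = 22616/3231 (R = 7 + 1/(25 - 3256) = 7 + 1/(-3231) = 7 - 1/3231 = 22616/3231 ≈ 6.9997)
a(-60, 12) - R = (25 - 1*12*(-60)) - 1*22616/3231 = (25 + 720) - 22616/3231 = 745 - 22616/3231 = 2384479/3231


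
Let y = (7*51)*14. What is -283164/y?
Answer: -6742/119 ≈ -56.655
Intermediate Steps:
y = 4998 (y = 357*14 = 4998)
-283164/y = -283164/4998 = -283164*1/4998 = -6742/119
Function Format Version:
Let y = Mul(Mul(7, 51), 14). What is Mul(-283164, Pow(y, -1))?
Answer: Rational(-6742, 119) ≈ -56.655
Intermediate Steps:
y = 4998 (y = Mul(357, 14) = 4998)
Mul(-283164, Pow(y, -1)) = Mul(-283164, Pow(4998, -1)) = Mul(-283164, Rational(1, 4998)) = Rational(-6742, 119)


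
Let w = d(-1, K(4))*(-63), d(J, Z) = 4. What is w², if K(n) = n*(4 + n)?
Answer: 63504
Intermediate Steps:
w = -252 (w = 4*(-63) = -252)
w² = (-252)² = 63504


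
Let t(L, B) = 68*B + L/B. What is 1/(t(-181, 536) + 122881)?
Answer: 536/85400163 ≈ 6.2763e-6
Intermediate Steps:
1/(t(-181, 536) + 122881) = 1/((68*536 - 181/536) + 122881) = 1/((36448 - 181*1/536) + 122881) = 1/((36448 - 181/536) + 122881) = 1/(19535947/536 + 122881) = 1/(85400163/536) = 536/85400163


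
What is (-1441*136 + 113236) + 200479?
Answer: 117739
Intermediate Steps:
(-1441*136 + 113236) + 200479 = (-195976 + 113236) + 200479 = -82740 + 200479 = 117739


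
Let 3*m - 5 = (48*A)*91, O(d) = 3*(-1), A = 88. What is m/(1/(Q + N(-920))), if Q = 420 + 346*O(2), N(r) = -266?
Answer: -339799876/3 ≈ -1.1327e+8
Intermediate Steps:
O(d) = -3
Q = -618 (Q = 420 + 346*(-3) = 420 - 1038 = -618)
m = 384389/3 (m = 5/3 + ((48*88)*91)/3 = 5/3 + (4224*91)/3 = 5/3 + (⅓)*384384 = 5/3 + 128128 = 384389/3 ≈ 1.2813e+5)
m/(1/(Q + N(-920))) = 384389/(3*(1/(-618 - 266))) = 384389/(3*(1/(-884))) = 384389/(3*(-1/884)) = (384389/3)*(-884) = -339799876/3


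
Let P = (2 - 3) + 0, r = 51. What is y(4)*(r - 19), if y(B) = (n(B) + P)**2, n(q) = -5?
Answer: 1152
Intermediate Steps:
P = -1 (P = -1 + 0 = -1)
y(B) = 36 (y(B) = (-5 - 1)**2 = (-6)**2 = 36)
y(4)*(r - 19) = 36*(51 - 19) = 36*32 = 1152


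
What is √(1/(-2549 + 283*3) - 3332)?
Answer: I*√96294817/170 ≈ 57.724*I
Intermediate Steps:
√(1/(-2549 + 283*3) - 3332) = √(1/(-2549 + 849) - 3332) = √(1/(-1700) - 3332) = √(-1/1700 - 3332) = √(-5664401/1700) = I*√96294817/170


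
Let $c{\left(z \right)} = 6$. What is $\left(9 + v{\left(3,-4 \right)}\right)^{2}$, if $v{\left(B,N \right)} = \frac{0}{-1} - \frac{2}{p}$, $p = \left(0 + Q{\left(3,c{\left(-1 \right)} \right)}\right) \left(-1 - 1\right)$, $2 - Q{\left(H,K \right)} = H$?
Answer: $64$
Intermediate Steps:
$Q{\left(H,K \right)} = 2 - H$
$p = 2$ ($p = \left(0 + \left(2 - 3\right)\right) \left(-1 - 1\right) = \left(0 + \left(2 - 3\right)\right) \left(-2\right) = \left(0 - 1\right) \left(-2\right) = \left(-1\right) \left(-2\right) = 2$)
$v{\left(B,N \right)} = -1$ ($v{\left(B,N \right)} = \frac{0}{-1} - \frac{2}{2} = 0 \left(-1\right) - 1 = 0 - 1 = -1$)
$\left(9 + v{\left(3,-4 \right)}\right)^{2} = \left(9 - 1\right)^{2} = 8^{2} = 64$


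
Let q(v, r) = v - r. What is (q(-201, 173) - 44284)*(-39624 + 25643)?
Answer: 624363498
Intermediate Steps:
(q(-201, 173) - 44284)*(-39624 + 25643) = ((-201 - 1*173) - 44284)*(-39624 + 25643) = ((-201 - 173) - 44284)*(-13981) = (-374 - 44284)*(-13981) = -44658*(-13981) = 624363498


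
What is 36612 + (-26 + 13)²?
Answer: 36781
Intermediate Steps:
36612 + (-26 + 13)² = 36612 + (-13)² = 36612 + 169 = 36781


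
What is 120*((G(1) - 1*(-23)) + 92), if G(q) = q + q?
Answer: 14040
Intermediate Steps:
G(q) = 2*q
120*((G(1) - 1*(-23)) + 92) = 120*((2*1 - 1*(-23)) + 92) = 120*((2 + 23) + 92) = 120*(25 + 92) = 120*117 = 14040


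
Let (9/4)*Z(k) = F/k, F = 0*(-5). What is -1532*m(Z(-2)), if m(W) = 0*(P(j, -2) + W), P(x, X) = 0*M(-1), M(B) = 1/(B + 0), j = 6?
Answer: 0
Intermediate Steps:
M(B) = 1/B
P(x, X) = 0 (P(x, X) = 0/(-1) = 0*(-1) = 0)
F = 0
Z(k) = 0 (Z(k) = 4*(0/k)/9 = (4/9)*0 = 0)
m(W) = 0 (m(W) = 0*(0 + W) = 0*W = 0)
-1532*m(Z(-2)) = -1532*0 = 0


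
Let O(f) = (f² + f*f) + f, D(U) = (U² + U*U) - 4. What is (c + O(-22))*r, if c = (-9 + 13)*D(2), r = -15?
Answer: -14430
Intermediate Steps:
D(U) = -4 + 2*U² (D(U) = (U² + U²) - 4 = 2*U² - 4 = -4 + 2*U²)
O(f) = f + 2*f² (O(f) = (f² + f²) + f = 2*f² + f = f + 2*f²)
c = 16 (c = (-9 + 13)*(-4 + 2*2²) = 4*(-4 + 2*4) = 4*(-4 + 8) = 4*4 = 16)
(c + O(-22))*r = (16 - 22*(1 + 2*(-22)))*(-15) = (16 - 22*(1 - 44))*(-15) = (16 - 22*(-43))*(-15) = (16 + 946)*(-15) = 962*(-15) = -14430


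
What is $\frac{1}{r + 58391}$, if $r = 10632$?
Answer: $\frac{1}{69023} \approx 1.4488 \cdot 10^{-5}$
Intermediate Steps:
$\frac{1}{r + 58391} = \frac{1}{10632 + 58391} = \frac{1}{69023}$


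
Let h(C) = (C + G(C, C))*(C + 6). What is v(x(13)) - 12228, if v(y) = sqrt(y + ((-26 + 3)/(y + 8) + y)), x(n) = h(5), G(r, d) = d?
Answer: -12228 + sqrt(3060566)/118 ≈ -12213.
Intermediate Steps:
h(C) = 2*C*(6 + C) (h(C) = (C + C)*(C + 6) = (2*C)*(6 + C) = 2*C*(6 + C))
x(n) = 110 (x(n) = 2*5*(6 + 5) = 2*5*11 = 110)
v(y) = sqrt(-23/(8 + y) + 2*y) (v(y) = sqrt(y + (-23/(8 + y) + y)) = sqrt(y + (y - 23/(8 + y))) = sqrt(-23/(8 + y) + 2*y))
v(x(13)) - 12228 = sqrt((-23 + 2*110*(8 + 110))/(8 + 110)) - 12228 = sqrt((-23 + 2*110*118)/118) - 12228 = sqrt((-23 + 25960)/118) - 12228 = sqrt((1/118)*25937) - 12228 = sqrt(25937/118) - 12228 = sqrt(3060566)/118 - 12228 = -12228 + sqrt(3060566)/118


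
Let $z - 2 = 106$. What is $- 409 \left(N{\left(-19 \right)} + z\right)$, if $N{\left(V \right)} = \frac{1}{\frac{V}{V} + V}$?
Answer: $- \frac{794687}{18} \approx -44149.0$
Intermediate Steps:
$z = 108$ ($z = 2 + 106 = 108$)
$N{\left(V \right)} = \frac{1}{1 + V}$
$- 409 \left(N{\left(-19 \right)} + z\right) = - 409 \left(\frac{1}{1 - 19} + 108\right) = - 409 \left(\frac{1}{-18} + 108\right) = - 409 \left(- \frac{1}{18} + 108\right) = \left(-409\right) \frac{1943}{18} = - \frac{794687}{18}$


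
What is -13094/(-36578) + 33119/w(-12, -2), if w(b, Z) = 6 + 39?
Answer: 606008006/823005 ≈ 736.34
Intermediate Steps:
w(b, Z) = 45
-13094/(-36578) + 33119/w(-12, -2) = -13094/(-36578) + 33119/45 = -13094*(-1/36578) + 33119*(1/45) = 6547/18289 + 33119/45 = 606008006/823005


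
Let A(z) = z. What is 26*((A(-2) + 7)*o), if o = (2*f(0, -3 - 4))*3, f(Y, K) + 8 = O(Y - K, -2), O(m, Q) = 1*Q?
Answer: -7800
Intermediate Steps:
O(m, Q) = Q
f(Y, K) = -10 (f(Y, K) = -8 - 2 = -10)
o = -60 (o = (2*(-10))*3 = -20*3 = -60)
26*((A(-2) + 7)*o) = 26*((-2 + 7)*(-60)) = 26*(5*(-60)) = 26*(-300) = -7800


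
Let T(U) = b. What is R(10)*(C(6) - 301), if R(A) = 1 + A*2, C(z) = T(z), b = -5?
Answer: -6426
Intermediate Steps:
T(U) = -5
C(z) = -5
R(A) = 1 + 2*A
R(10)*(C(6) - 301) = (1 + 2*10)*(-5 - 301) = (1 + 20)*(-306) = 21*(-306) = -6426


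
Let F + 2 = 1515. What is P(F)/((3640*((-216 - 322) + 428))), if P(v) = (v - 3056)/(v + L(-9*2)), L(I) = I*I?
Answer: 1543/735534800 ≈ 2.0978e-6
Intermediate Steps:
L(I) = I²
F = 1513 (F = -2 + 1515 = 1513)
P(v) = (-3056 + v)/(324 + v) (P(v) = (v - 3056)/(v + (-9*2)²) = (-3056 + v)/(v + (-18)²) = (-3056 + v)/(v + 324) = (-3056 + v)/(324 + v))
P(F)/((3640*((-216 - 322) + 428))) = ((-3056 + 1513)/(324 + 1513))/((3640*((-216 - 322) + 428))) = (-1543/1837)/((3640*(-538 + 428))) = ((1/1837)*(-1543))/((3640*(-110))) = -1543/1837/(-400400) = -1543/1837*(-1/400400) = 1543/735534800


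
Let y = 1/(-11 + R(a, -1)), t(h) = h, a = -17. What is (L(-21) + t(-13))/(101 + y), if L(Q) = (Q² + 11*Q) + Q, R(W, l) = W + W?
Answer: 495/284 ≈ 1.7430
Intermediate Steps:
R(W, l) = 2*W
L(Q) = Q² + 12*Q
y = -1/45 (y = 1/(-11 + 2*(-17)) = 1/(-11 - 34) = 1/(-45) = -1/45 ≈ -0.022222)
(L(-21) + t(-13))/(101 + y) = (-21*(12 - 21) - 13)/(101 - 1/45) = (-21*(-9) - 13)/(4544/45) = (189 - 13)*(45/4544) = 176*(45/4544) = 495/284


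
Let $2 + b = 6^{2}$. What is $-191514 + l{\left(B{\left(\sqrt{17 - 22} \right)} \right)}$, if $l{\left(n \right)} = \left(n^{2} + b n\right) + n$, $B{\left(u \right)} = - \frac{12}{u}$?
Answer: $- \frac{957714}{5} + 84 i \sqrt{5} \approx -1.9154 \cdot 10^{5} + 187.83 i$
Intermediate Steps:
$b = 34$ ($b = -2 + 6^{2} = -2 + 36 = 34$)
$l{\left(n \right)} = n^{2} + 35 n$ ($l{\left(n \right)} = \left(n^{2} + 34 n\right) + n = n^{2} + 35 n$)
$-191514 + l{\left(B{\left(\sqrt{17 - 22} \right)} \right)} = -191514 + - \frac{12}{\sqrt{17 - 22}} \left(35 - \frac{12}{\sqrt{17 - 22}}\right) = -191514 + - \frac{12}{\sqrt{-5}} \left(35 - \frac{12}{\sqrt{-5}}\right) = -191514 + - \frac{12}{i \sqrt{5}} \left(35 - \frac{12}{i \sqrt{5}}\right) = -191514 + - 12 \left(- \frac{i \sqrt{5}}{5}\right) \left(35 - 12 \left(- \frac{i \sqrt{5}}{5}\right)\right) = -191514 + \frac{12 i \sqrt{5}}{5} \left(35 + \frac{12 i \sqrt{5}}{5}\right) = -191514 + \frac{12 i \sqrt{5} \left(35 + \frac{12 i \sqrt{5}}{5}\right)}{5}$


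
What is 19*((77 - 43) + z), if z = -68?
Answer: -646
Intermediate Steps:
19*((77 - 43) + z) = 19*((77 - 43) - 68) = 19*(34 - 68) = 19*(-34) = -646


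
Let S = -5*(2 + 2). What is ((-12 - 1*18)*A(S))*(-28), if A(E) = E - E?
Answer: 0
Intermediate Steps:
S = -20 (S = -5*4 = -20)
A(E) = 0
((-12 - 1*18)*A(S))*(-28) = ((-12 - 1*18)*0)*(-28) = ((-12 - 18)*0)*(-28) = -30*0*(-28) = 0*(-28) = 0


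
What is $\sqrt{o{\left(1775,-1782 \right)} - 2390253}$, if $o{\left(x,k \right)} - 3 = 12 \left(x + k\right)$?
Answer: $i \sqrt{2390334} \approx 1546.1 i$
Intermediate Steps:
$o{\left(x,k \right)} = 3 + 12 k + 12 x$ ($o{\left(x,k \right)} = 3 + 12 \left(x + k\right) = 3 + 12 \left(k + x\right) = 3 + \left(12 k + 12 x\right) = 3 + 12 k + 12 x$)
$\sqrt{o{\left(1775,-1782 \right)} - 2390253} = \sqrt{\left(3 + 12 \left(-1782\right) + 12 \cdot 1775\right) - 2390253} = \sqrt{\left(3 - 21384 + 21300\right) - 2390253} = \sqrt{-81 - 2390253} = \sqrt{-2390334} = i \sqrt{2390334}$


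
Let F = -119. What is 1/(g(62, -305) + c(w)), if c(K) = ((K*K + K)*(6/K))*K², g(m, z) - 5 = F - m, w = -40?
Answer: -1/374576 ≈ -2.6697e-6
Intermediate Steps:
g(m, z) = -114 - m (g(m, z) = 5 + (-119 - m) = -114 - m)
c(K) = 6*K*(K + K²) (c(K) = ((K² + K)*(6/K))*K² = ((K + K²)*(6/K))*K² = (6*(K + K²)/K)*K² = 6*K*(K + K²))
1/(g(62, -305) + c(w)) = 1/((-114 - 1*62) + 6*(-40)²*(1 - 40)) = 1/((-114 - 62) + 6*1600*(-39)) = 1/(-176 - 374400) = 1/(-374576) = -1/374576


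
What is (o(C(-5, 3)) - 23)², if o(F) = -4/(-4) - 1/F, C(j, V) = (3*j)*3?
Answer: 978121/2025 ≈ 483.02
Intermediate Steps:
C(j, V) = 9*j
o(F) = 1 - 1/F (o(F) = -4*(-¼) - 1/F = 1 - 1/F)
(o(C(-5, 3)) - 23)² = ((-1 + 9*(-5))/((9*(-5))) - 23)² = ((-1 - 45)/(-45) - 23)² = (-1/45*(-46) - 23)² = (46/45 - 23)² = (-989/45)² = 978121/2025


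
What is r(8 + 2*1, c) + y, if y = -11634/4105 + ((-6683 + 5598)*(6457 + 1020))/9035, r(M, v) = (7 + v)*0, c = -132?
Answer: -6681422083/7417735 ≈ -900.74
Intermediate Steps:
r(M, v) = 0
y = -6681422083/7417735 (y = -11634*1/4105 - 1085*7477*(1/9035) = -11634/4105 - 8112545*1/9035 = -11634/4105 - 1622509/1807 = -6681422083/7417735 ≈ -900.74)
r(8 + 2*1, c) + y = 0 - 6681422083/7417735 = -6681422083/7417735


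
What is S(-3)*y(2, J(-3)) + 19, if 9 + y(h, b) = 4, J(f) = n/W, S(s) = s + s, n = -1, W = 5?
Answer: 49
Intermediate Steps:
S(s) = 2*s
J(f) = -⅕ (J(f) = -1/5 = -1*⅕ = -⅕)
y(h, b) = -5 (y(h, b) = -9 + 4 = -5)
S(-3)*y(2, J(-3)) + 19 = (2*(-3))*(-5) + 19 = -6*(-5) + 19 = 30 + 19 = 49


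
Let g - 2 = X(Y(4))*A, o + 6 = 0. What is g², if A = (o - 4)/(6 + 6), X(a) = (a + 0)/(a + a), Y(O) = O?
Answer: 361/144 ≈ 2.5069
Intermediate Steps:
o = -6 (o = -6 + 0 = -6)
X(a) = ½ (X(a) = a/((2*a)) = a*(1/(2*a)) = ½)
A = -⅚ (A = (-6 - 4)/(6 + 6) = -10/12 = -10*1/12 = -⅚ ≈ -0.83333)
g = 19/12 (g = 2 + (½)*(-⅚) = 2 - 5/12 = 19/12 ≈ 1.5833)
g² = (19/12)² = 361/144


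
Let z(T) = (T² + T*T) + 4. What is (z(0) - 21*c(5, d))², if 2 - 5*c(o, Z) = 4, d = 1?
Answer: 3844/25 ≈ 153.76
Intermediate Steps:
z(T) = 4 + 2*T² (z(T) = (T² + T²) + 4 = 2*T² + 4 = 4 + 2*T²)
c(o, Z) = -⅖ (c(o, Z) = ⅖ - ⅕*4 = ⅖ - ⅘ = -⅖)
(z(0) - 21*c(5, d))² = ((4 + 2*0²) - 21*(-⅖))² = ((4 + 2*0) + 42/5)² = ((4 + 0) + 42/5)² = (4 + 42/5)² = (62/5)² = 3844/25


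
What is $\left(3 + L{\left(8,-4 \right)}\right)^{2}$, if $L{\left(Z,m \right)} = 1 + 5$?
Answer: $81$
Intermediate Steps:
$L{\left(Z,m \right)} = 6$
$\left(3 + L{\left(8,-4 \right)}\right)^{2} = \left(3 + 6\right)^{2} = 9^{2} = 81$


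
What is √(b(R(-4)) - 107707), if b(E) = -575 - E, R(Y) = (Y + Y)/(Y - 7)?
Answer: I*√13102210/11 ≈ 329.06*I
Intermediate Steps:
R(Y) = 2*Y/(-7 + Y) (R(Y) = (2*Y)/(-7 + Y) = 2*Y/(-7 + Y))
√(b(R(-4)) - 107707) = √((-575 - 2*(-4)/(-7 - 4)) - 107707) = √((-575 - 2*(-4)/(-11)) - 107707) = √((-575 - 2*(-4)*(-1)/11) - 107707) = √((-575 - 1*8/11) - 107707) = √((-575 - 8/11) - 107707) = √(-6333/11 - 107707) = √(-1191110/11) = I*√13102210/11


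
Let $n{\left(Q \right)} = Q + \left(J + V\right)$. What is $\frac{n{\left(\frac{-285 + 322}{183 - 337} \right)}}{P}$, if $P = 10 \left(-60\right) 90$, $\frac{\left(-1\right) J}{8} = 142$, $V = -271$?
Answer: $\frac{43343}{1663200} \approx 0.02606$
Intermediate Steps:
$J = -1136$ ($J = \left(-8\right) 142 = -1136$)
$n{\left(Q \right)} = -1407 + Q$ ($n{\left(Q \right)} = Q - 1407 = -1407 + Q$)
$P = -54000$ ($P = \left(-600\right) 90 = -54000$)
$\frac{n{\left(\frac{-285 + 322}{183 - 337} \right)}}{P} = \frac{-1407 + \frac{-285 + 322}{183 - 337}}{-54000} = \left(-1407 + \frac{37}{-154}\right) \left(- \frac{1}{54000}\right) = \left(-1407 + 37 \left(- \frac{1}{154}\right)\right) \left(- \frac{1}{54000}\right) = \left(-1407 - \frac{37}{154}\right) \left(- \frac{1}{54000}\right) = \left(- \frac{216715}{154}\right) \left(- \frac{1}{54000}\right) = \frac{43343}{1663200}$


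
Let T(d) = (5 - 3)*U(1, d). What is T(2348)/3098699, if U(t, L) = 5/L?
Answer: 5/3637872626 ≈ 1.3744e-9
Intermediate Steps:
T(d) = 10/d (T(d) = (5 - 3)*(5/d) = 2*(5/d) = 10/d)
T(2348)/3098699 = (10/2348)/3098699 = (10*(1/2348))*(1/3098699) = (5/1174)*(1/3098699) = 5/3637872626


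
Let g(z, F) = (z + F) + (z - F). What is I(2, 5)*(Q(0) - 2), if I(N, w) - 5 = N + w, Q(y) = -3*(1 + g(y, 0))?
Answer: -60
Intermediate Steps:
g(z, F) = 2*z (g(z, F) = (F + z) + (z - F) = 2*z)
Q(y) = -3 - 6*y (Q(y) = -3*(1 + 2*y) = -3 - 6*y)
I(N, w) = 5 + N + w (I(N, w) = 5 + (N + w) = 5 + N + w)
I(2, 5)*(Q(0) - 2) = (5 + 2 + 5)*((-3 - 6*0) - 2) = 12*((-3 + 0) - 2) = 12*(-3 - 2) = 12*(-5) = -60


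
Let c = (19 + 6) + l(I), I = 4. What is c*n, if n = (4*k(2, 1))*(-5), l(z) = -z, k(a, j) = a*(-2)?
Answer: 1680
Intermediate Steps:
k(a, j) = -2*a
c = 21 (c = (19 + 6) - 1*4 = 25 - 4 = 21)
n = 80 (n = (4*(-2*2))*(-5) = (4*(-4))*(-5) = -16*(-5) = 80)
c*n = 21*80 = 1680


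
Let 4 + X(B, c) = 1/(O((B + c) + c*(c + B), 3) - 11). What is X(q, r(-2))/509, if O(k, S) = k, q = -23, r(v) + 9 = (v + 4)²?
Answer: -403/51409 ≈ -0.0078391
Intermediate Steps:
r(v) = -9 + (4 + v)² (r(v) = -9 + (v + 4)² = -9 + (4 + v)²)
X(B, c) = -4 + 1/(-11 + B + c + c*(B + c)) (X(B, c) = -4 + 1/(((B + c) + c*(c + B)) - 11) = -4 + 1/(((B + c) + c*(B + c)) - 11) = -4 + 1/((B + c + c*(B + c)) - 11) = -4 + 1/(-11 + B + c + c*(B + c)))
X(q, r(-2))/509 = ((45 - 4*(-23) - 4*(-9 + (4 - 2)²) - 4*(-9 + (4 - 2)²)² - 4*(-23)*(-9 + (4 - 2)²))/(-11 - 23 + (-9 + (4 - 2)²) + (-9 + (4 - 2)²)² - 23*(-9 + (4 - 2)²)))/509 = ((45 + 92 - 4*(-9 + 2²) - 4*(-9 + 2²)² - 4*(-23)*(-9 + 2²))/(-11 - 23 + (-9 + 2²) + (-9 + 2²)² - 23*(-9 + 2²)))*(1/509) = ((45 + 92 - 4*(-9 + 4) - 4*(-9 + 4)² - 4*(-23)*(-9 + 4))/(-11 - 23 + (-9 + 4) + (-9 + 4)² - 23*(-9 + 4)))*(1/509) = ((45 + 92 - 4*(-5) - 4*(-5)² - 4*(-23)*(-5))/(-11 - 23 - 5 + (-5)² - 23*(-5)))*(1/509) = ((45 + 92 + 20 - 4*25 - 460)/(-11 - 23 - 5 + 25 + 115))*(1/509) = ((45 + 92 + 20 - 100 - 460)/101)*(1/509) = ((1/101)*(-403))*(1/509) = -403/101*1/509 = -403/51409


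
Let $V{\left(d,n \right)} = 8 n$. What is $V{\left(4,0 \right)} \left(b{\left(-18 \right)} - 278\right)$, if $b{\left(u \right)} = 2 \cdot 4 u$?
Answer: $0$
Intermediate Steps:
$b{\left(u \right)} = 8 u$
$V{\left(4,0 \right)} \left(b{\left(-18 \right)} - 278\right) = 8 \cdot 0 \left(8 \left(-18\right) - 278\right) = 0 \left(-144 - 278\right) = 0 \left(-422\right) = 0$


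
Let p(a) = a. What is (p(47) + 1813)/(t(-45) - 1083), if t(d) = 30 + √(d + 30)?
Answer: -163215/92402 - 155*I*√15/92402 ≈ -1.7664 - 0.0064967*I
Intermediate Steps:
t(d) = 30 + √(30 + d)
(p(47) + 1813)/(t(-45) - 1083) = (47 + 1813)/((30 + √(30 - 45)) - 1083) = 1860/((30 + √(-15)) - 1083) = 1860/((30 + I*√15) - 1083) = 1860/(-1053 + I*√15)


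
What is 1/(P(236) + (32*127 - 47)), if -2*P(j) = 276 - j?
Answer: 1/3997 ≈ 0.00025019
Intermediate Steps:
P(j) = -138 + j/2 (P(j) = -(276 - j)/2 = -138 + j/2)
1/(P(236) + (32*127 - 47)) = 1/((-138 + (½)*236) + (32*127 - 47)) = 1/((-138 + 118) + (4064 - 47)) = 1/(-20 + 4017) = 1/3997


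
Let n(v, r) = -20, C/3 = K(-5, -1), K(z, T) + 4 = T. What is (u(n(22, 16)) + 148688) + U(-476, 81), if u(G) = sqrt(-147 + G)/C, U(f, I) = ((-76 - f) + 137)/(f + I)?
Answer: 58731223/395 - I*sqrt(167)/15 ≈ 1.4869e+5 - 0.86152*I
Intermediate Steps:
K(z, T) = -4 + T
C = -15 (C = 3*(-4 - 1) = 3*(-5) = -15)
U(f, I) = (61 - f)/(I + f)
u(G) = -sqrt(-147 + G)/15 (u(G) = sqrt(-147 + G)/(-15) = sqrt(-147 + G)*(-1/15) = -sqrt(-147 + G)/15)
(u(n(22, 16)) + 148688) + U(-476, 81) = (-sqrt(-147 - 20)/15 + 148688) + (61 - 1*(-476))/(81 - 476) = (-I*sqrt(167)/15 + 148688) + (61 + 476)/(-395) = (-I*sqrt(167)/15 + 148688) - 1/395*537 = (-I*sqrt(167)/15 + 148688) - 537/395 = (148688 - I*sqrt(167)/15) - 537/395 = 58731223/395 - I*sqrt(167)/15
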